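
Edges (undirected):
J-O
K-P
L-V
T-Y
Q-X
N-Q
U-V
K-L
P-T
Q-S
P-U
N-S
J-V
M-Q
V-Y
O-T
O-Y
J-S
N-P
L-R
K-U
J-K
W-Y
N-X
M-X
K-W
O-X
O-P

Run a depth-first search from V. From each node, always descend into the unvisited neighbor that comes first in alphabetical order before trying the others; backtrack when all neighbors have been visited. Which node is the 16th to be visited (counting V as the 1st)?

U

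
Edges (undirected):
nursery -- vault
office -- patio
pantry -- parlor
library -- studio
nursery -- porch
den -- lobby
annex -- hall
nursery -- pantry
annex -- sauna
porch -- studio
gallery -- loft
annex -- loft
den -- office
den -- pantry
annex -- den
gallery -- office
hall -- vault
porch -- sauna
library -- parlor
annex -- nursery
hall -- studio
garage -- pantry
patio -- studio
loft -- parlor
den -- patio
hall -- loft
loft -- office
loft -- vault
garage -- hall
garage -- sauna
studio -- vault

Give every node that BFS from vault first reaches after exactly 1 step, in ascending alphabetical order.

hall, loft, nursery, studio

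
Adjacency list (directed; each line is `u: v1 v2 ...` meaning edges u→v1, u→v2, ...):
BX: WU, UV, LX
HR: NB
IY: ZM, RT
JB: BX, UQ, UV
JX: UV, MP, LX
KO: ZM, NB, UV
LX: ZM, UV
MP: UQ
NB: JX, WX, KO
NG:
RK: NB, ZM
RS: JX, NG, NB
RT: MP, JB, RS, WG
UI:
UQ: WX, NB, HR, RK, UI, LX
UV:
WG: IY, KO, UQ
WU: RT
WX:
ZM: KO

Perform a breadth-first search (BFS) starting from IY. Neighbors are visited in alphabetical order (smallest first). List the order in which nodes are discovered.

Visit IY; enqueue RT, ZM → queue [RT, ZM]
Visit RT; enqueue JB, MP, RS, WG → queue [ZM, JB, MP, RS, WG]
Visit ZM; enqueue KO → queue [JB, MP, RS, WG, KO]
Visit JB; enqueue BX, UQ, UV → queue [MP, RS, WG, KO, BX, UQ, UV]
Visit MP → queue [RS, WG, KO, BX, UQ, UV]
Visit RS; enqueue JX, NB, NG → queue [WG, KO, BX, UQ, UV, JX, NB, NG]
Visit WG → queue [KO, BX, UQ, UV, JX, NB, NG]
Visit KO → queue [BX, UQ, UV, JX, NB, NG]
Visit BX; enqueue LX, WU → queue [UQ, UV, JX, NB, NG, LX, WU]
Visit UQ; enqueue HR, RK, UI, WX → queue [UV, JX, NB, NG, LX, WU, HR, RK, UI, WX]
Visit UV → queue [JX, NB, NG, LX, WU, HR, RK, UI, WX]
Visit JX → queue [NB, NG, LX, WU, HR, RK, UI, WX]
Visit NB → queue [NG, LX, WU, HR, RK, UI, WX]
Visit NG → queue [LX, WU, HR, RK, UI, WX]
Visit LX → queue [WU, HR, RK, UI, WX]
Visit WU → queue [HR, RK, UI, WX]
Visit HR → queue [RK, UI, WX]
Visit RK → queue [UI, WX]
Visit UI → queue [WX]
Visit WX → queue []

IY, RT, ZM, JB, MP, RS, WG, KO, BX, UQ, UV, JX, NB, NG, LX, WU, HR, RK, UI, WX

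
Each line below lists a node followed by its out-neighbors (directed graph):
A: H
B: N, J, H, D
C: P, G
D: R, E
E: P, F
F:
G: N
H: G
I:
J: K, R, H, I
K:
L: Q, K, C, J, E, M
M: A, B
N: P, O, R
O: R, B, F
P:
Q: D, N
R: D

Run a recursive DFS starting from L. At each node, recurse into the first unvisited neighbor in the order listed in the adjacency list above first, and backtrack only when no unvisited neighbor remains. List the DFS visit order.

Visit L
L → Q
Q → D
D → R
D → E
E → P
E → F
Q → N
N → O
O → B
B → J
J → K
J → H
H → G
J → I
L → C
L → M
M → A

L -> Q -> D -> R -> E -> P -> F -> N -> O -> B -> J -> K -> H -> G -> I -> C -> M -> A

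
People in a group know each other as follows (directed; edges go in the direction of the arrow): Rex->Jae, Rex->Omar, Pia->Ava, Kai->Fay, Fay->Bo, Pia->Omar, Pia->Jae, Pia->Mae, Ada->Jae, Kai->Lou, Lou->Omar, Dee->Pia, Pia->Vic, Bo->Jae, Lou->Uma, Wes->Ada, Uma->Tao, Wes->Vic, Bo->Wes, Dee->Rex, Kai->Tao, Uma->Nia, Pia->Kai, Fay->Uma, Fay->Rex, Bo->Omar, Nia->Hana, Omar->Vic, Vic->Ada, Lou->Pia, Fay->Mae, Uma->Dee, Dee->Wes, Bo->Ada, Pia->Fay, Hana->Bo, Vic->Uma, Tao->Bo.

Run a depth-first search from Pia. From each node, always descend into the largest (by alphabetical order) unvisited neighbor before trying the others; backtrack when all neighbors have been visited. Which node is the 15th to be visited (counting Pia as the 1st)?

Kai

Visit Pia
Pia → Vic
Vic → Uma
Uma → Tao
Tao → Bo
Bo → Wes
Wes → Ada
Ada → Jae
Bo → Omar
Uma → Nia
Nia → Hana
Uma → Dee
Dee → Rex
Pia → Mae
Pia → Kai
Kai → Lou
Kai → Fay
Pia → Ava

Visit order: Pia, Vic, Uma, Tao, Bo, Wes, Ada, Jae, Omar, Nia, Hana, Dee, Rex, Mae, Kai, Lou, Fay, Ava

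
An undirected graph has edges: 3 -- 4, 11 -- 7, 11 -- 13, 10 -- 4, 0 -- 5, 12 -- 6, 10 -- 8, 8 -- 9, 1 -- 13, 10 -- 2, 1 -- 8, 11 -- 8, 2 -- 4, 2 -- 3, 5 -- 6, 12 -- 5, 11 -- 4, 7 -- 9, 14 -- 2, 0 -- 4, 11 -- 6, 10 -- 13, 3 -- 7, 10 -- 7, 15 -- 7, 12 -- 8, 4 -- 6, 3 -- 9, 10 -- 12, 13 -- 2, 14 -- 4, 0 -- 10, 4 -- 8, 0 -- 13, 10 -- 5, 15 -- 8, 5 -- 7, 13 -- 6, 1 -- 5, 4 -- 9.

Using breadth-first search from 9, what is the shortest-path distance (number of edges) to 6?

2

Level 0: 9
Level 1: 3, 4, 7, 8
Level 2: 0, 1, 2, 5, 6, 10, 11, 12, 14, 15
Level 3: 13
6 first appears at level 2.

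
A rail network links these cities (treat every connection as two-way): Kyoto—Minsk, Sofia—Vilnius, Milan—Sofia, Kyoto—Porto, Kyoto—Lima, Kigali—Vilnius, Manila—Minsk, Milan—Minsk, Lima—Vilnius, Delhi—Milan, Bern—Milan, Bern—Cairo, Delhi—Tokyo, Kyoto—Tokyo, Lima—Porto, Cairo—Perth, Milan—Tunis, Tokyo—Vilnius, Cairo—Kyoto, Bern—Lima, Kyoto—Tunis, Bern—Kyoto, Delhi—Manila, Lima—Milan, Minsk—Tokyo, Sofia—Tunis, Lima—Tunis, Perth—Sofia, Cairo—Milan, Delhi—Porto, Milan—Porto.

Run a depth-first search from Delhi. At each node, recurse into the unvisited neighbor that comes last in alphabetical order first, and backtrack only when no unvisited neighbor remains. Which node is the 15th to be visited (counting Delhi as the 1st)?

Visit Delhi
Delhi → Tokyo
Tokyo → Vilnius
Vilnius → Sofia
Sofia → Tunis
Tunis → Milan
Milan → Porto
Porto → Lima
Lima → Kyoto
Kyoto → Minsk
Minsk → Manila
Kyoto → Cairo
Cairo → Perth
Cairo → Bern
Vilnius → Kigali

Visit order: Delhi, Tokyo, Vilnius, Sofia, Tunis, Milan, Porto, Lima, Kyoto, Minsk, Manila, Cairo, Perth, Bern, Kigali

Kigali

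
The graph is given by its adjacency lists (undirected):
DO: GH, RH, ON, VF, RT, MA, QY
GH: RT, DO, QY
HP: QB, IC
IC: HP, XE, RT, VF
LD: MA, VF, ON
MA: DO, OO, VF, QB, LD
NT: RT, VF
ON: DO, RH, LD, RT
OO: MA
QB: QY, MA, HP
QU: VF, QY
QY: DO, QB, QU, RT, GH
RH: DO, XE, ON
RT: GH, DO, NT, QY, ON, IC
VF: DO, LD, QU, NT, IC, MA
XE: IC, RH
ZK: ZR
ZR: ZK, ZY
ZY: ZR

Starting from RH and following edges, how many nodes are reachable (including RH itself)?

BFS from RH visits: RH, XE, ON, DO, IC, RT, LD, VF, QY, MA, GH, HP, NT, QU, QB, OO
Reachable nodes: 16 of 19 total.

16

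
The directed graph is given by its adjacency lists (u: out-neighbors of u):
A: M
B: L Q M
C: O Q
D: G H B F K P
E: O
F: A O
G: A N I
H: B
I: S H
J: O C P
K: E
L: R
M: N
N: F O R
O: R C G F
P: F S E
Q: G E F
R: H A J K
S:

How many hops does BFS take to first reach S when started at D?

Level 0: D
Level 1: B, F, G, H, K, P
Level 2: A, E, I, L, M, N, O, Q, S
Level 3: C, R
Level 4: J
S first appears at level 2.

2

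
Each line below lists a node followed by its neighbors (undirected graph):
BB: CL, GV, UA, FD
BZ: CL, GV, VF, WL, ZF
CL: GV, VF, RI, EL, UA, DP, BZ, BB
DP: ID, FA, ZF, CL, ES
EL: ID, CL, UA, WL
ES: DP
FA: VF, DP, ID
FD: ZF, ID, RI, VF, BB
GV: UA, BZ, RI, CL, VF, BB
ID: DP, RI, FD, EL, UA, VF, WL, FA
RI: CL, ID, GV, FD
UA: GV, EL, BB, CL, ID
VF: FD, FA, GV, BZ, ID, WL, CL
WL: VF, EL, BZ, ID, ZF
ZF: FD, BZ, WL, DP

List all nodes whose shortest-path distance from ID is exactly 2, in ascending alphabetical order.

BB, BZ, CL, ES, GV, ZF

Level 0: ID
Level 1: DP, EL, FA, FD, RI, UA, VF, WL
Level 2: BB, BZ, CL, ES, GV, ZF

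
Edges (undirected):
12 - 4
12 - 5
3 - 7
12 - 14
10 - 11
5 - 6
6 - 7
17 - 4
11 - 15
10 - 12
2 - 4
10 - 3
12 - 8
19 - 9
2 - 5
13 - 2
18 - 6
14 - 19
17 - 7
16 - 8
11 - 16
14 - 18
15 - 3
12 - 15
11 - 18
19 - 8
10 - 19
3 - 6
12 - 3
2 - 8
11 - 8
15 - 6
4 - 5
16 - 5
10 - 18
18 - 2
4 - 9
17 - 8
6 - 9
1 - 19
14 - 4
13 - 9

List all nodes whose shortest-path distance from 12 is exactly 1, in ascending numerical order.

3, 4, 5, 8, 10, 14, 15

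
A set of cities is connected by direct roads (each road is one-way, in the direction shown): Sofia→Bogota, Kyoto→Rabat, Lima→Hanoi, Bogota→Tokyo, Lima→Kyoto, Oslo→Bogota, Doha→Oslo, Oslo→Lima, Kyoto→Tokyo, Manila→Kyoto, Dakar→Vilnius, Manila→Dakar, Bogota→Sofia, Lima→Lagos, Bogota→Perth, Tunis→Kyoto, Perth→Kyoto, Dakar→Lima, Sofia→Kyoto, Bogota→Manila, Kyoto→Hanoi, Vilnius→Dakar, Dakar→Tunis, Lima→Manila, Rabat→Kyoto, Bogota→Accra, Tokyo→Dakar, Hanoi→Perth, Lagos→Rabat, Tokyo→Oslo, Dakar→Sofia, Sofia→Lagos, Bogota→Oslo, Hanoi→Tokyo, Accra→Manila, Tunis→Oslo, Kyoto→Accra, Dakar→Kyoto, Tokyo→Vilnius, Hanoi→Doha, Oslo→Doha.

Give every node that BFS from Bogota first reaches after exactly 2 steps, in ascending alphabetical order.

Dakar, Doha, Kyoto, Lagos, Lima, Vilnius

Level 0: Bogota
Level 1: Accra, Manila, Oslo, Perth, Sofia, Tokyo
Level 2: Dakar, Doha, Kyoto, Lagos, Lima, Vilnius
Level 3: Hanoi, Rabat, Tunis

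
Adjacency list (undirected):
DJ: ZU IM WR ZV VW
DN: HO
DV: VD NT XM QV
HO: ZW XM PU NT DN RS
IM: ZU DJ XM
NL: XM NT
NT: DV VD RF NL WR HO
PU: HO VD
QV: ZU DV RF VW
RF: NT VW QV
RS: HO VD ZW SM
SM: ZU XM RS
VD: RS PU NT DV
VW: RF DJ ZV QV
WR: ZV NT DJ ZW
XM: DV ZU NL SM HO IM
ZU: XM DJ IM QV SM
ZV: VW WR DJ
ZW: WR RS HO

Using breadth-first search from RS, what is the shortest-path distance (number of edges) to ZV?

3

Level 0: RS
Level 1: HO, SM, VD, ZW
Level 2: DN, DV, NT, PU, WR, XM, ZU
Level 3: DJ, IM, NL, QV, RF, ZV
Level 4: VW
ZV first appears at level 3.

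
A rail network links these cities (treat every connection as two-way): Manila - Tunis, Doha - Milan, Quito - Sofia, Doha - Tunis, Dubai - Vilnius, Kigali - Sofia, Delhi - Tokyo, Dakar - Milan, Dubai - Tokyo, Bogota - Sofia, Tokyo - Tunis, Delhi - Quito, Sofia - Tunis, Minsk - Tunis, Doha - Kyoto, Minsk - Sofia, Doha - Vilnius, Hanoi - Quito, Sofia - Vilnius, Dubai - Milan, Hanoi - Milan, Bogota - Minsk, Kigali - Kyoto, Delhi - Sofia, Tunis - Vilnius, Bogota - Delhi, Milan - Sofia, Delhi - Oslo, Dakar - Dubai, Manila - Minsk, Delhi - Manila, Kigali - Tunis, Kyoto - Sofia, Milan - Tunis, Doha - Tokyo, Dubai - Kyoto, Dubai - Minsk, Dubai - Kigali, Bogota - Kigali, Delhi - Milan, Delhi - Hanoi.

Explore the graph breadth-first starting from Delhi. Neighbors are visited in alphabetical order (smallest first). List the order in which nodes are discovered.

Visit Delhi; enqueue Bogota, Hanoi, Manila, Milan, Oslo, Quito, Sofia, Tokyo → queue [Bogota, Hanoi, Manila, Milan, Oslo, Quito, Sofia, Tokyo]
Visit Bogota; enqueue Kigali, Minsk → queue [Hanoi, Manila, Milan, Oslo, Quito, Sofia, Tokyo, Kigali, Minsk]
Visit Hanoi → queue [Manila, Milan, Oslo, Quito, Sofia, Tokyo, Kigali, Minsk]
Visit Manila; enqueue Tunis → queue [Milan, Oslo, Quito, Sofia, Tokyo, Kigali, Minsk, Tunis]
Visit Milan; enqueue Dakar, Doha, Dubai → queue [Oslo, Quito, Sofia, Tokyo, Kigali, Minsk, Tunis, Dakar, Doha, Dubai]
Visit Oslo → queue [Quito, Sofia, Tokyo, Kigali, Minsk, Tunis, Dakar, Doha, Dubai]
Visit Quito → queue [Sofia, Tokyo, Kigali, Minsk, Tunis, Dakar, Doha, Dubai]
Visit Sofia; enqueue Kyoto, Vilnius → queue [Tokyo, Kigali, Minsk, Tunis, Dakar, Doha, Dubai, Kyoto, Vilnius]
Visit Tokyo → queue [Kigali, Minsk, Tunis, Dakar, Doha, Dubai, Kyoto, Vilnius]
Visit Kigali → queue [Minsk, Tunis, Dakar, Doha, Dubai, Kyoto, Vilnius]
Visit Minsk → queue [Tunis, Dakar, Doha, Dubai, Kyoto, Vilnius]
Visit Tunis → queue [Dakar, Doha, Dubai, Kyoto, Vilnius]
Visit Dakar → queue [Doha, Dubai, Kyoto, Vilnius]
Visit Doha → queue [Dubai, Kyoto, Vilnius]
Visit Dubai → queue [Kyoto, Vilnius]
Visit Kyoto → queue [Vilnius]
Visit Vilnius → queue []

Delhi Bogota Hanoi Manila Milan Oslo Quito Sofia Tokyo Kigali Minsk Tunis Dakar Doha Dubai Kyoto Vilnius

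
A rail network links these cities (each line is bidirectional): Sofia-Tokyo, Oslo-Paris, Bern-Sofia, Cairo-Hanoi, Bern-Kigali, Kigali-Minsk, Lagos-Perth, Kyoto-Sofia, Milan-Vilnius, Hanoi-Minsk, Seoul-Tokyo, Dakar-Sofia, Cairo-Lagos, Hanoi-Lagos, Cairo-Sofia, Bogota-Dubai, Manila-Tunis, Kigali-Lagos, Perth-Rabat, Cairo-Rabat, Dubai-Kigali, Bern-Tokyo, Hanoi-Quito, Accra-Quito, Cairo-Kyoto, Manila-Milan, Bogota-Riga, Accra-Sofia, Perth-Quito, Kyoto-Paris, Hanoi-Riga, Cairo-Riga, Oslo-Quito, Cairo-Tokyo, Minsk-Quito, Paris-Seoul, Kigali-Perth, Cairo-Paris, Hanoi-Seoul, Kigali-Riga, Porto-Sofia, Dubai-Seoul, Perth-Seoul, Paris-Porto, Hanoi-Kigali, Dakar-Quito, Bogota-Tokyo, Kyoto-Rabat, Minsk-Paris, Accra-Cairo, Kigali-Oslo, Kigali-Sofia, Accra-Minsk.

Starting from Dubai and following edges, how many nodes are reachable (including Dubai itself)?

21

BFS from Dubai visits: Dubai, Bogota, Kigali, Seoul, Riga, Tokyo, Bern, Hanoi, Lagos, Minsk, Oslo, Perth, Sofia, Paris, Cairo, Quito, Accra, Rabat, Dakar, Kyoto, Porto
Reachable nodes: 21 of 25 total.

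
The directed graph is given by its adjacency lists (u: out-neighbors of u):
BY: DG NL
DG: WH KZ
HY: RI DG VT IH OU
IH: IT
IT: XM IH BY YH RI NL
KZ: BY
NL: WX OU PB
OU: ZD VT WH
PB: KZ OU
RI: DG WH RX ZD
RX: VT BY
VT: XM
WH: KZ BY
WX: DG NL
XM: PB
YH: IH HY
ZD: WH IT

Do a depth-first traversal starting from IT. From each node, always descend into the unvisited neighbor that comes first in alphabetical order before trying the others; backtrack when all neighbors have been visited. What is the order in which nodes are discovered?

Visit IT
IT → BY
BY → DG
DG → KZ
DG → WH
BY → NL
NL → OU
OU → VT
VT → XM
XM → PB
OU → ZD
NL → WX
IT → IH
IT → RI
RI → RX
IT → YH
YH → HY

IT, BY, DG, KZ, WH, NL, OU, VT, XM, PB, ZD, WX, IH, RI, RX, YH, HY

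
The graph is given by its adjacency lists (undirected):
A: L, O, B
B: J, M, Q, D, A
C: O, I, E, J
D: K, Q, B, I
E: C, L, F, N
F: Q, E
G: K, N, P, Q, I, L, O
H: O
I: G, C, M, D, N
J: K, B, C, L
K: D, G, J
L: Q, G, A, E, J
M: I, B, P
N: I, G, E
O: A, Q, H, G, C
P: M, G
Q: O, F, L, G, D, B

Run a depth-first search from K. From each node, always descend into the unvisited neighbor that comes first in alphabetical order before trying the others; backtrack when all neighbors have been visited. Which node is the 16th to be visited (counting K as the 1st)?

M

Visit K
K → D
D → B
B → A
A → L
L → E
E → C
C → I
I → G
G → N
G → O
O → H
O → Q
Q → F
G → P
P → M
C → J

Visit order: K, D, B, A, L, E, C, I, G, N, O, H, Q, F, P, M, J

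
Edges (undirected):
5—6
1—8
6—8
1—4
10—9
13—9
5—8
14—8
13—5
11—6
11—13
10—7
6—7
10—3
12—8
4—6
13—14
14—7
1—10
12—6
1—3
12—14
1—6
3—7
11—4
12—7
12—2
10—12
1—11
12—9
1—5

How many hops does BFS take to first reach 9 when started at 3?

Level 0: 3
Level 1: 1, 7, 10
Level 2: 4, 5, 6, 8, 9, 11, 12, 14
Level 3: 2, 13
9 first appears at level 2.

2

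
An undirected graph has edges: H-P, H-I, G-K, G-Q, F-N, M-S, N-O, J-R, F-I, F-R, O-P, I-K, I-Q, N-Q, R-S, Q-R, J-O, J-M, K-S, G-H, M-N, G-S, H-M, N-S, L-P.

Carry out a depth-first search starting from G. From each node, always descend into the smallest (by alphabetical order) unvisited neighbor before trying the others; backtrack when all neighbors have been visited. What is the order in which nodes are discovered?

Visit G
G → H
H → I
I → F
F → N
N → M
M → J
J → O
O → P
P → L
J → R
R → Q
R → S
S → K

G H I F N M J O P L R Q S K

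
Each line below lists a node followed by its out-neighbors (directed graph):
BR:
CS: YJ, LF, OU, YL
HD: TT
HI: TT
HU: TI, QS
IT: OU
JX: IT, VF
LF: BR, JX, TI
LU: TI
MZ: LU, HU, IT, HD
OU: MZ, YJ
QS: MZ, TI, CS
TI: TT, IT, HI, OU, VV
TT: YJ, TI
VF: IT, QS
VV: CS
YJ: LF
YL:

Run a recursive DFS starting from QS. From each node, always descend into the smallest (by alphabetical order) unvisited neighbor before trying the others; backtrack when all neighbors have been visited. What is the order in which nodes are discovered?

QS CS LF BR JX IT OU MZ HD TT TI HI VV YJ HU LU VF YL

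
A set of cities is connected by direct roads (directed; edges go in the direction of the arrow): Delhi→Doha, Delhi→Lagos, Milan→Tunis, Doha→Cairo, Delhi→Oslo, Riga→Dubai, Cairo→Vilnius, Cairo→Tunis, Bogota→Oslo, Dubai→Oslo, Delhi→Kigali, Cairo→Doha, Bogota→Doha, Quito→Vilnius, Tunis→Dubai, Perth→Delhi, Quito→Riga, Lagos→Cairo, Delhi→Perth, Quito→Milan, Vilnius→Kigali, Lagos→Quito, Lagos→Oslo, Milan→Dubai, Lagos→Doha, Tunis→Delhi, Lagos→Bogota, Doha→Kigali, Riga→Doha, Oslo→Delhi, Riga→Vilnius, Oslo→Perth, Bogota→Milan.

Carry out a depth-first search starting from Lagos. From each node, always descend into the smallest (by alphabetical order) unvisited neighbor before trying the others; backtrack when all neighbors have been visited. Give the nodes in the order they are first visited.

Visit Lagos
Lagos → Bogota
Bogota → Doha
Doha → Cairo
Cairo → Tunis
Tunis → Delhi
Delhi → Kigali
Delhi → Oslo
Oslo → Perth
Tunis → Dubai
Cairo → Vilnius
Bogota → Milan
Lagos → Quito
Quito → Riga

Lagos, Bogota, Doha, Cairo, Tunis, Delhi, Kigali, Oslo, Perth, Dubai, Vilnius, Milan, Quito, Riga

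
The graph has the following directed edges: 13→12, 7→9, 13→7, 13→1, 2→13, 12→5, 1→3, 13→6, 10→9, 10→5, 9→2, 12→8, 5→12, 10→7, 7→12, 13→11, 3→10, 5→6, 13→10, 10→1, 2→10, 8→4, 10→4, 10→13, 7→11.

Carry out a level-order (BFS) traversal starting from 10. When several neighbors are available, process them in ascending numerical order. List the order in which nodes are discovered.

Visit 10; enqueue 1, 4, 5, 7, 9, 13 → queue [1, 4, 5, 7, 9, 13]
Visit 1; enqueue 3 → queue [4, 5, 7, 9, 13, 3]
Visit 4 → queue [5, 7, 9, 13, 3]
Visit 5; enqueue 6, 12 → queue [7, 9, 13, 3, 6, 12]
Visit 7; enqueue 11 → queue [9, 13, 3, 6, 12, 11]
Visit 9; enqueue 2 → queue [13, 3, 6, 12, 11, 2]
Visit 13 → queue [3, 6, 12, 11, 2]
Visit 3 → queue [6, 12, 11, 2]
Visit 6 → queue [12, 11, 2]
Visit 12; enqueue 8 → queue [11, 2, 8]
Visit 11 → queue [2, 8]
Visit 2 → queue [8]
Visit 8 → queue []

10 1 4 5 7 9 13 3 6 12 11 2 8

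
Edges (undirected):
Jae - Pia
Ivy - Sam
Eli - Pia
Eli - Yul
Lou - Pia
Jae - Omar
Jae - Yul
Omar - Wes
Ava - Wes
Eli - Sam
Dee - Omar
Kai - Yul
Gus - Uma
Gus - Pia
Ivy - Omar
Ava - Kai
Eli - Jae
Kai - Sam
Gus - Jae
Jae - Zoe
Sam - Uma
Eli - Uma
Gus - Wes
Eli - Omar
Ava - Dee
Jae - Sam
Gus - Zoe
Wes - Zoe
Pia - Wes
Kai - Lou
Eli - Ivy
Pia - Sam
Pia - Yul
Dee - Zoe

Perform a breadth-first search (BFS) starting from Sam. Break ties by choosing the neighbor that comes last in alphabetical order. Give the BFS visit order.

Visit Sam; enqueue Uma, Pia, Kai, Jae, Ivy, Eli → queue [Uma, Pia, Kai, Jae, Ivy, Eli]
Visit Uma; enqueue Gus → queue [Pia, Kai, Jae, Ivy, Eli, Gus]
Visit Pia; enqueue Yul, Wes, Lou → queue [Kai, Jae, Ivy, Eli, Gus, Yul, Wes, Lou]
Visit Kai; enqueue Ava → queue [Jae, Ivy, Eli, Gus, Yul, Wes, Lou, Ava]
Visit Jae; enqueue Zoe, Omar → queue [Ivy, Eli, Gus, Yul, Wes, Lou, Ava, Zoe, Omar]
Visit Ivy → queue [Eli, Gus, Yul, Wes, Lou, Ava, Zoe, Omar]
Visit Eli → queue [Gus, Yul, Wes, Lou, Ava, Zoe, Omar]
Visit Gus → queue [Yul, Wes, Lou, Ava, Zoe, Omar]
Visit Yul → queue [Wes, Lou, Ava, Zoe, Omar]
Visit Wes → queue [Lou, Ava, Zoe, Omar]
Visit Lou → queue [Ava, Zoe, Omar]
Visit Ava; enqueue Dee → queue [Zoe, Omar, Dee]
Visit Zoe → queue [Omar, Dee]
Visit Omar → queue [Dee]
Visit Dee → queue []

Sam -> Uma -> Pia -> Kai -> Jae -> Ivy -> Eli -> Gus -> Yul -> Wes -> Lou -> Ava -> Zoe -> Omar -> Dee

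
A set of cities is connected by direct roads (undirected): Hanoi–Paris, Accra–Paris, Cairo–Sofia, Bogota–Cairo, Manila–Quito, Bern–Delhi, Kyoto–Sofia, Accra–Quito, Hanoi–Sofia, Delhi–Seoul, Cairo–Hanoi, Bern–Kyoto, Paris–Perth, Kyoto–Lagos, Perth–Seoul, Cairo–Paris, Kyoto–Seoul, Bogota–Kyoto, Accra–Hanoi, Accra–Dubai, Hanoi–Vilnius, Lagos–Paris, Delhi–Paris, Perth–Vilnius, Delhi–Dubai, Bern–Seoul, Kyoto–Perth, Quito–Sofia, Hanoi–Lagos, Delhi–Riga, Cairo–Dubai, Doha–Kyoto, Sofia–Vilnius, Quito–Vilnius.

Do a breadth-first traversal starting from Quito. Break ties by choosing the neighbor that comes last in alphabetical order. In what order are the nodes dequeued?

Visit Quito; enqueue Vilnius, Sofia, Manila, Accra → queue [Vilnius, Sofia, Manila, Accra]
Visit Vilnius; enqueue Perth, Hanoi → queue [Sofia, Manila, Accra, Perth, Hanoi]
Visit Sofia; enqueue Kyoto, Cairo → queue [Manila, Accra, Perth, Hanoi, Kyoto, Cairo]
Visit Manila → queue [Accra, Perth, Hanoi, Kyoto, Cairo]
Visit Accra; enqueue Paris, Dubai → queue [Perth, Hanoi, Kyoto, Cairo, Paris, Dubai]
Visit Perth; enqueue Seoul → queue [Hanoi, Kyoto, Cairo, Paris, Dubai, Seoul]
Visit Hanoi; enqueue Lagos → queue [Kyoto, Cairo, Paris, Dubai, Seoul, Lagos]
Visit Kyoto; enqueue Doha, Bogota, Bern → queue [Cairo, Paris, Dubai, Seoul, Lagos, Doha, Bogota, Bern]
Visit Cairo → queue [Paris, Dubai, Seoul, Lagos, Doha, Bogota, Bern]
Visit Paris; enqueue Delhi → queue [Dubai, Seoul, Lagos, Doha, Bogota, Bern, Delhi]
Visit Dubai → queue [Seoul, Lagos, Doha, Bogota, Bern, Delhi]
Visit Seoul → queue [Lagos, Doha, Bogota, Bern, Delhi]
Visit Lagos → queue [Doha, Bogota, Bern, Delhi]
Visit Doha → queue [Bogota, Bern, Delhi]
Visit Bogota → queue [Bern, Delhi]
Visit Bern → queue [Delhi]
Visit Delhi; enqueue Riga → queue [Riga]
Visit Riga → queue []

Quito → Vilnius → Sofia → Manila → Accra → Perth → Hanoi → Kyoto → Cairo → Paris → Dubai → Seoul → Lagos → Doha → Bogota → Bern → Delhi → Riga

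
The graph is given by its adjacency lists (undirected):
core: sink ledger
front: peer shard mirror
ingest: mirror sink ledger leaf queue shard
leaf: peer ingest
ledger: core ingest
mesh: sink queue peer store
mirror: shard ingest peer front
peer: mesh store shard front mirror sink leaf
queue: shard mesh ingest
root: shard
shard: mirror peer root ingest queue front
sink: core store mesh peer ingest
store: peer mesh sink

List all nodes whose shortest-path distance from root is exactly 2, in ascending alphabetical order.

Level 0: root
Level 1: shard
Level 2: front, ingest, mirror, peer, queue
Level 3: leaf, ledger, mesh, sink, store
Level 4: core

front, ingest, mirror, peer, queue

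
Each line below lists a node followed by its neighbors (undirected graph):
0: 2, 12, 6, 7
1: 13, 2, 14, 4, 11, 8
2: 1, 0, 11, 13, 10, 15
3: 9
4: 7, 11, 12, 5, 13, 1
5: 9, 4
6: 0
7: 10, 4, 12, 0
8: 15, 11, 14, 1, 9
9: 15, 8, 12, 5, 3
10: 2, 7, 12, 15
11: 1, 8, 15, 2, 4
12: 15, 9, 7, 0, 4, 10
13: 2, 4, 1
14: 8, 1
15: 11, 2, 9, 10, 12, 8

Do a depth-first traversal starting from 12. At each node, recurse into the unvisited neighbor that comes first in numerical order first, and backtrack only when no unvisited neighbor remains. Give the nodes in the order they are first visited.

Visit 12
12 → 0
0 → 2
2 → 1
1 → 4
4 → 5
5 → 9
9 → 3
9 → 8
8 → 11
11 → 15
15 → 10
10 → 7
8 → 14
4 → 13
0 → 6

12 0 2 1 4 5 9 3 8 11 15 10 7 14 13 6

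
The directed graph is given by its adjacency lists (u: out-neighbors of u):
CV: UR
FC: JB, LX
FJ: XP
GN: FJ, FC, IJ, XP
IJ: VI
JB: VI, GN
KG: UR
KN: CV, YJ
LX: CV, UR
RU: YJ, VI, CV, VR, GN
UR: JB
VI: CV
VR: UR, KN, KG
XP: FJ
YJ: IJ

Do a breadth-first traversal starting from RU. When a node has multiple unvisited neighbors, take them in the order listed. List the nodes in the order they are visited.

RU YJ VI CV VR GN IJ UR KN KG FJ FC XP JB LX

Visit RU; enqueue YJ, VI, CV, VR, GN → queue [YJ, VI, CV, VR, GN]
Visit YJ; enqueue IJ → queue [VI, CV, VR, GN, IJ]
Visit VI → queue [CV, VR, GN, IJ]
Visit CV; enqueue UR → queue [VR, GN, IJ, UR]
Visit VR; enqueue KN, KG → queue [GN, IJ, UR, KN, KG]
Visit GN; enqueue FJ, FC, XP → queue [IJ, UR, KN, KG, FJ, FC, XP]
Visit IJ → queue [UR, KN, KG, FJ, FC, XP]
Visit UR; enqueue JB → queue [KN, KG, FJ, FC, XP, JB]
Visit KN → queue [KG, FJ, FC, XP, JB]
Visit KG → queue [FJ, FC, XP, JB]
Visit FJ → queue [FC, XP, JB]
Visit FC; enqueue LX → queue [XP, JB, LX]
Visit XP → queue [JB, LX]
Visit JB → queue [LX]
Visit LX → queue []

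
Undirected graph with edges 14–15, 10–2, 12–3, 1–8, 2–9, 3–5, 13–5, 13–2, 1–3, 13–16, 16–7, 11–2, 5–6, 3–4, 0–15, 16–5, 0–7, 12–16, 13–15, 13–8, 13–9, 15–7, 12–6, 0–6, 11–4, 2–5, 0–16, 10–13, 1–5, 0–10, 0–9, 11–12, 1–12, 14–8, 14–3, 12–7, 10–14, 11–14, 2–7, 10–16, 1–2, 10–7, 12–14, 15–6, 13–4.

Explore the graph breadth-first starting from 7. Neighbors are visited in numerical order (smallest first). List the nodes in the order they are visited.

7, 0, 2, 10, 12, 15, 16, 6, 9, 1, 5, 11, 13, 14, 3, 8, 4

Visit 7; enqueue 0, 2, 10, 12, 15, 16 → queue [0, 2, 10, 12, 15, 16]
Visit 0; enqueue 6, 9 → queue [2, 10, 12, 15, 16, 6, 9]
Visit 2; enqueue 1, 5, 11, 13 → queue [10, 12, 15, 16, 6, 9, 1, 5, 11, 13]
Visit 10; enqueue 14 → queue [12, 15, 16, 6, 9, 1, 5, 11, 13, 14]
Visit 12; enqueue 3 → queue [15, 16, 6, 9, 1, 5, 11, 13, 14, 3]
Visit 15 → queue [16, 6, 9, 1, 5, 11, 13, 14, 3]
Visit 16 → queue [6, 9, 1, 5, 11, 13, 14, 3]
Visit 6 → queue [9, 1, 5, 11, 13, 14, 3]
Visit 9 → queue [1, 5, 11, 13, 14, 3]
Visit 1; enqueue 8 → queue [5, 11, 13, 14, 3, 8]
Visit 5 → queue [11, 13, 14, 3, 8]
Visit 11; enqueue 4 → queue [13, 14, 3, 8, 4]
Visit 13 → queue [14, 3, 8, 4]
Visit 14 → queue [3, 8, 4]
Visit 3 → queue [8, 4]
Visit 8 → queue [4]
Visit 4 → queue []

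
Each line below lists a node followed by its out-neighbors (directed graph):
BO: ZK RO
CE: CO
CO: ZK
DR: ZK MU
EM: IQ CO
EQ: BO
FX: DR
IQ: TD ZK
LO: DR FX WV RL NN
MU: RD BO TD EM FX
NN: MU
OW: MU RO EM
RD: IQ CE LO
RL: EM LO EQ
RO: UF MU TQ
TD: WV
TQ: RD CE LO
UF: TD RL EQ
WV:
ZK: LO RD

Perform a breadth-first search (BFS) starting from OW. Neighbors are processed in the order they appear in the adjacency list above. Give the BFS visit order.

Visit OW; enqueue MU, RO, EM → queue [MU, RO, EM]
Visit MU; enqueue RD, BO, TD, FX → queue [RO, EM, RD, BO, TD, FX]
Visit RO; enqueue UF, TQ → queue [EM, RD, BO, TD, FX, UF, TQ]
Visit EM; enqueue IQ, CO → queue [RD, BO, TD, FX, UF, TQ, IQ, CO]
Visit RD; enqueue CE, LO → queue [BO, TD, FX, UF, TQ, IQ, CO, CE, LO]
Visit BO; enqueue ZK → queue [TD, FX, UF, TQ, IQ, CO, CE, LO, ZK]
Visit TD; enqueue WV → queue [FX, UF, TQ, IQ, CO, CE, LO, ZK, WV]
Visit FX; enqueue DR → queue [UF, TQ, IQ, CO, CE, LO, ZK, WV, DR]
Visit UF; enqueue RL, EQ → queue [TQ, IQ, CO, CE, LO, ZK, WV, DR, RL, EQ]
Visit TQ → queue [IQ, CO, CE, LO, ZK, WV, DR, RL, EQ]
Visit IQ → queue [CO, CE, LO, ZK, WV, DR, RL, EQ]
Visit CO → queue [CE, LO, ZK, WV, DR, RL, EQ]
Visit CE → queue [LO, ZK, WV, DR, RL, EQ]
Visit LO; enqueue NN → queue [ZK, WV, DR, RL, EQ, NN]
Visit ZK → queue [WV, DR, RL, EQ, NN]
Visit WV → queue [DR, RL, EQ, NN]
Visit DR → queue [RL, EQ, NN]
Visit RL → queue [EQ, NN]
Visit EQ → queue [NN]
Visit NN → queue []

OW -> MU -> RO -> EM -> RD -> BO -> TD -> FX -> UF -> TQ -> IQ -> CO -> CE -> LO -> ZK -> WV -> DR -> RL -> EQ -> NN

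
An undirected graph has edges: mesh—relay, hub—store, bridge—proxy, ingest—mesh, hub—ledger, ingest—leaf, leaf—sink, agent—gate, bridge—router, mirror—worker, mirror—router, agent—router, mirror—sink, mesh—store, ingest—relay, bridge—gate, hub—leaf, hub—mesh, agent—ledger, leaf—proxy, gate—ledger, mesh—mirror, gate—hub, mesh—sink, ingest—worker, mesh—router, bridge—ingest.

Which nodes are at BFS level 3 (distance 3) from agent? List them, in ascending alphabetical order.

Level 0: agent
Level 1: gate, ledger, router
Level 2: bridge, hub, mesh, mirror
Level 3: ingest, leaf, proxy, relay, sink, store, worker

ingest, leaf, proxy, relay, sink, store, worker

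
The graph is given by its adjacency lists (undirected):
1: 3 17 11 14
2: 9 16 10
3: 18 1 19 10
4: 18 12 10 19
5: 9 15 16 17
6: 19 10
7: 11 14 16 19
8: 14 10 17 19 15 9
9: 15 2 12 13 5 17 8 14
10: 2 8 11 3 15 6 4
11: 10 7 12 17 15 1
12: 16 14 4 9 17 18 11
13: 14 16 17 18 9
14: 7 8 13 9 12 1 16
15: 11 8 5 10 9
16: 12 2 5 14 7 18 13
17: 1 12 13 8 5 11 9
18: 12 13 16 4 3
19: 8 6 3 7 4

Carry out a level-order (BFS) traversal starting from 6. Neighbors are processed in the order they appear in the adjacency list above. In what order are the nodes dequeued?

Visit 6; enqueue 19, 10 → queue [19, 10]
Visit 19; enqueue 8, 3, 7, 4 → queue [10, 8, 3, 7, 4]
Visit 10; enqueue 2, 11, 15 → queue [8, 3, 7, 4, 2, 11, 15]
Visit 8; enqueue 14, 17, 9 → queue [3, 7, 4, 2, 11, 15, 14, 17, 9]
Visit 3; enqueue 18, 1 → queue [7, 4, 2, 11, 15, 14, 17, 9, 18, 1]
Visit 7; enqueue 16 → queue [4, 2, 11, 15, 14, 17, 9, 18, 1, 16]
Visit 4; enqueue 12 → queue [2, 11, 15, 14, 17, 9, 18, 1, 16, 12]
Visit 2 → queue [11, 15, 14, 17, 9, 18, 1, 16, 12]
Visit 11 → queue [15, 14, 17, 9, 18, 1, 16, 12]
Visit 15; enqueue 5 → queue [14, 17, 9, 18, 1, 16, 12, 5]
Visit 14; enqueue 13 → queue [17, 9, 18, 1, 16, 12, 5, 13]
Visit 17 → queue [9, 18, 1, 16, 12, 5, 13]
Visit 9 → queue [18, 1, 16, 12, 5, 13]
Visit 18 → queue [1, 16, 12, 5, 13]
Visit 1 → queue [16, 12, 5, 13]
Visit 16 → queue [12, 5, 13]
Visit 12 → queue [5, 13]
Visit 5 → queue [13]
Visit 13 → queue []

6 → 19 → 10 → 8 → 3 → 7 → 4 → 2 → 11 → 15 → 14 → 17 → 9 → 18 → 1 → 16 → 12 → 5 → 13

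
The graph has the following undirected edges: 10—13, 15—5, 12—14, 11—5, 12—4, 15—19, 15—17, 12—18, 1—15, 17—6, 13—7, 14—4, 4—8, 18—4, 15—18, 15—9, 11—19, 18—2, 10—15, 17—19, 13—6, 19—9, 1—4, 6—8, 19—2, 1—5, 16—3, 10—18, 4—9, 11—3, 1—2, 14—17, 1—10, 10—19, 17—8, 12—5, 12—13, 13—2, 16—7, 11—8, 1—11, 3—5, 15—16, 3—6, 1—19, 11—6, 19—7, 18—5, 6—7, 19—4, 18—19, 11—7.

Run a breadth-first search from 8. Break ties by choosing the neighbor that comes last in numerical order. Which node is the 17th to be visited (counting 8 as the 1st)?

Visit 8; enqueue 17, 11, 6, 4 → queue [17, 11, 6, 4]
Visit 17; enqueue 19, 15, 14 → queue [11, 6, 4, 19, 15, 14]
Visit 11; enqueue 7, 5, 3, 1 → queue [6, 4, 19, 15, 14, 7, 5, 3, 1]
Visit 6; enqueue 13 → queue [4, 19, 15, 14, 7, 5, 3, 1, 13]
Visit 4; enqueue 18, 12, 9 → queue [19, 15, 14, 7, 5, 3, 1, 13, 18, 12, 9]
Visit 19; enqueue 10, 2 → queue [15, 14, 7, 5, 3, 1, 13, 18, 12, 9, 10, 2]
Visit 15; enqueue 16 → queue [14, 7, 5, 3, 1, 13, 18, 12, 9, 10, 2, 16]
Visit 14 → queue [7, 5, 3, 1, 13, 18, 12, 9, 10, 2, 16]
Visit 7 → queue [5, 3, 1, 13, 18, 12, 9, 10, 2, 16]
Visit 5 → queue [3, 1, 13, 18, 12, 9, 10, 2, 16]
Visit 3 → queue [1, 13, 18, 12, 9, 10, 2, 16]
Visit 1 → queue [13, 18, 12, 9, 10, 2, 16]
Visit 13 → queue [18, 12, 9, 10, 2, 16]
Visit 18 → queue [12, 9, 10, 2, 16]
Visit 12 → queue [9, 10, 2, 16]
Visit 9 → queue [10, 2, 16]
Visit 10 → queue [2, 16]
Visit 2 → queue [16]
Visit 16 → queue []

Visit order: 8, 17, 11, 6, 4, 19, 15, 14, 7, 5, 3, 1, 13, 18, 12, 9, 10, 2, 16

10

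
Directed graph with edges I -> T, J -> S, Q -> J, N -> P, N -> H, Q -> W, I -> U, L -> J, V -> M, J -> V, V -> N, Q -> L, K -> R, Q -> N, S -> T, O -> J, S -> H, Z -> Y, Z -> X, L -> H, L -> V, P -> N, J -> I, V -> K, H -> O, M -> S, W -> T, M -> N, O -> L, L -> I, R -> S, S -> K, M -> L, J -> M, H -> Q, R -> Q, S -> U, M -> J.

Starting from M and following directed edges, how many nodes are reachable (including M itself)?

16

BFS from M visits: M, J, L, N, S, I, V, H, P, K, T, U, O, Q, R, W
Reachable nodes: 16 of 19 total.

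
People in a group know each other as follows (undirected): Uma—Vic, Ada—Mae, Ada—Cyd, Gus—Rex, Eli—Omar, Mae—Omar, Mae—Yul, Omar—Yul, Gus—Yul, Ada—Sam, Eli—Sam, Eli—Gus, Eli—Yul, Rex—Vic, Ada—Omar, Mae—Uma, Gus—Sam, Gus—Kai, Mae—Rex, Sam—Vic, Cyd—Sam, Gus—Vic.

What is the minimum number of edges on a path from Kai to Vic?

Level 0: Kai
Level 1: Gus
Level 2: Eli, Rex, Sam, Vic, Yul
Level 3: Ada, Cyd, Mae, Omar, Uma
Vic first appears at level 2.

2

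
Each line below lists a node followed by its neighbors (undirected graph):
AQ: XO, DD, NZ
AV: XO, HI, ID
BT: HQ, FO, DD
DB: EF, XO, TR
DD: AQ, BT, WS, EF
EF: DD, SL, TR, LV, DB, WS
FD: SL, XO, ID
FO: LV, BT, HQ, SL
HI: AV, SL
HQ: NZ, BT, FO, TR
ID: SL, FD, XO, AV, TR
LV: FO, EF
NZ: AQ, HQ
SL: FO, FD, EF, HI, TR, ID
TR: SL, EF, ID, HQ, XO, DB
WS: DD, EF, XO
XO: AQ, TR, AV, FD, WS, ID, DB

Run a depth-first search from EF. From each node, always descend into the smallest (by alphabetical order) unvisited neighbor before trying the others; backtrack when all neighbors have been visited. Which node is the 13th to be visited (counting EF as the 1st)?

FD

Visit EF
EF → DB
DB → TR
TR → HQ
HQ → BT
BT → DD
DD → AQ
AQ → NZ
AQ → XO
XO → AV
AV → HI
HI → SL
SL → FD
FD → ID
SL → FO
FO → LV
XO → WS

Visit order: EF, DB, TR, HQ, BT, DD, AQ, NZ, XO, AV, HI, SL, FD, ID, FO, LV, WS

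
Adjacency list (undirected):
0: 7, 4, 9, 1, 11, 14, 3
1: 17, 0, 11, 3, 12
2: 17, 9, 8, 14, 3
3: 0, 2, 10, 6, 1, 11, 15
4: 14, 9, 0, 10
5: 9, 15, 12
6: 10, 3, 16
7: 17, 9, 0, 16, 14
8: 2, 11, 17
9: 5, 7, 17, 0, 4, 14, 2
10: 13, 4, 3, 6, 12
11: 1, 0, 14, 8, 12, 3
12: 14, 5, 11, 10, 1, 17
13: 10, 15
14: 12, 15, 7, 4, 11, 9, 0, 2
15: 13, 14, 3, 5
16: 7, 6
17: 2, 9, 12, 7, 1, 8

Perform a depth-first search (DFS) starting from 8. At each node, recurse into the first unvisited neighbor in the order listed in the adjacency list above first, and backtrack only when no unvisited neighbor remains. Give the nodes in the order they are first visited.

Visit 8
8 → 2
2 → 17
17 → 9
9 → 5
5 → 15
15 → 13
13 → 10
10 → 4
4 → 14
14 → 12
12 → 11
11 → 1
1 → 0
0 → 7
7 → 16
16 → 6
6 → 3

8 2 17 9 5 15 13 10 4 14 12 11 1 0 7 16 6 3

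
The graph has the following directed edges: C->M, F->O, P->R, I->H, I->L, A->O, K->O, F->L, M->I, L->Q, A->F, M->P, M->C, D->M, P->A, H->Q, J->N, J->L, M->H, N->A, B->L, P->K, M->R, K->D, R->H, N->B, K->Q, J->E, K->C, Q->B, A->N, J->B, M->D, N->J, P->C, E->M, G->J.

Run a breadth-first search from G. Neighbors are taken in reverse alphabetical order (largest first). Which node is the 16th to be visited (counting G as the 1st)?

D

Visit G; enqueue J → queue [J]
Visit J; enqueue N, L, E, B → queue [N, L, E, B]
Visit N; enqueue A → queue [L, E, B, A]
Visit L; enqueue Q → queue [E, B, A, Q]
Visit E; enqueue M → queue [B, A, Q, M]
Visit B → queue [A, Q, M]
Visit A; enqueue O, F → queue [Q, M, O, F]
Visit Q → queue [M, O, F]
Visit M; enqueue R, P, I, H, D, C → queue [O, F, R, P, I, H, D, C]
Visit O → queue [F, R, P, I, H, D, C]
Visit F → queue [R, P, I, H, D, C]
Visit R → queue [P, I, H, D, C]
Visit P; enqueue K → queue [I, H, D, C, K]
Visit I → queue [H, D, C, K]
Visit H → queue [D, C, K]
Visit D → queue [C, K]
Visit C → queue [K]
Visit K → queue []

Visit order: G, J, N, L, E, B, A, Q, M, O, F, R, P, I, H, D, C, K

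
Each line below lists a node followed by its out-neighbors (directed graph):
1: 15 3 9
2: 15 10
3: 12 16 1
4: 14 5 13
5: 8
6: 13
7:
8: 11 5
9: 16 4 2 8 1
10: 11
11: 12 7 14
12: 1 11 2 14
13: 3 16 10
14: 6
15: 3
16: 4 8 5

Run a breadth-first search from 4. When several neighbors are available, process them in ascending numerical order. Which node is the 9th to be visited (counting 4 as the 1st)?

6

Visit 4; enqueue 5, 13, 14 → queue [5, 13, 14]
Visit 5; enqueue 8 → queue [13, 14, 8]
Visit 13; enqueue 3, 10, 16 → queue [14, 8, 3, 10, 16]
Visit 14; enqueue 6 → queue [8, 3, 10, 16, 6]
Visit 8; enqueue 11 → queue [3, 10, 16, 6, 11]
Visit 3; enqueue 1, 12 → queue [10, 16, 6, 11, 1, 12]
Visit 10 → queue [16, 6, 11, 1, 12]
Visit 16 → queue [6, 11, 1, 12]
Visit 6 → queue [11, 1, 12]
Visit 11; enqueue 7 → queue [1, 12, 7]
Visit 1; enqueue 9, 15 → queue [12, 7, 9, 15]
Visit 12; enqueue 2 → queue [7, 9, 15, 2]
Visit 7 → queue [9, 15, 2]
Visit 9 → queue [15, 2]
Visit 15 → queue [2]
Visit 2 → queue []

Visit order: 4, 5, 13, 14, 8, 3, 10, 16, 6, 11, 1, 12, 7, 9, 15, 2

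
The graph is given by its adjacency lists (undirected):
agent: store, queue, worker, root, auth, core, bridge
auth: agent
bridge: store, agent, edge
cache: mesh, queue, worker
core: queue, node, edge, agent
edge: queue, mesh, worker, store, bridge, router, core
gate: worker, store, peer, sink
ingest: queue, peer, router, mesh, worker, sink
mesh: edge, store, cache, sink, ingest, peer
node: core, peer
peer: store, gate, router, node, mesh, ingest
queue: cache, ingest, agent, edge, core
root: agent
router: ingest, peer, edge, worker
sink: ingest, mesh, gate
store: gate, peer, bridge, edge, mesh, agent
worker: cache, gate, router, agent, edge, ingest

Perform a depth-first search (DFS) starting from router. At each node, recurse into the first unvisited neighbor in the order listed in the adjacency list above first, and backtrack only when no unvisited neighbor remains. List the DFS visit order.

router → ingest → queue → cache → mesh → edge → worker → gate → store → peer → node → core → agent → root → auth → bridge → sink

Visit router
router → ingest
ingest → queue
queue → cache
cache → mesh
mesh → edge
edge → worker
worker → gate
gate → store
store → peer
peer → node
node → core
core → agent
agent → root
agent → auth
agent → bridge
gate → sink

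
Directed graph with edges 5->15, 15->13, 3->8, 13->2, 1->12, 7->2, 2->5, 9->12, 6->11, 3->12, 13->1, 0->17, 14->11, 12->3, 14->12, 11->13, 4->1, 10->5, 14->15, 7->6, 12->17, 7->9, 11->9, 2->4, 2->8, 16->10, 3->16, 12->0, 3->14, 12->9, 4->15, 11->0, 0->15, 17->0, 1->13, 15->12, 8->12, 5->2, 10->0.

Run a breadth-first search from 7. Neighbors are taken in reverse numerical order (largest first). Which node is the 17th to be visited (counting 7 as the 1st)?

14

Visit 7; enqueue 9, 6, 2 → queue [9, 6, 2]
Visit 9; enqueue 12 → queue [6, 2, 12]
Visit 6; enqueue 11 → queue [2, 12, 11]
Visit 2; enqueue 8, 5, 4 → queue [12, 11, 8, 5, 4]
Visit 12; enqueue 17, 3, 0 → queue [11, 8, 5, 4, 17, 3, 0]
Visit 11; enqueue 13 → queue [8, 5, 4, 17, 3, 0, 13]
Visit 8 → queue [5, 4, 17, 3, 0, 13]
Visit 5; enqueue 15 → queue [4, 17, 3, 0, 13, 15]
Visit 4; enqueue 1 → queue [17, 3, 0, 13, 15, 1]
Visit 17 → queue [3, 0, 13, 15, 1]
Visit 3; enqueue 16, 14 → queue [0, 13, 15, 1, 16, 14]
Visit 0 → queue [13, 15, 1, 16, 14]
Visit 13 → queue [15, 1, 16, 14]
Visit 15 → queue [1, 16, 14]
Visit 1 → queue [16, 14]
Visit 16; enqueue 10 → queue [14, 10]
Visit 14 → queue [10]
Visit 10 → queue []

Visit order: 7, 9, 6, 2, 12, 11, 8, 5, 4, 17, 3, 0, 13, 15, 1, 16, 14, 10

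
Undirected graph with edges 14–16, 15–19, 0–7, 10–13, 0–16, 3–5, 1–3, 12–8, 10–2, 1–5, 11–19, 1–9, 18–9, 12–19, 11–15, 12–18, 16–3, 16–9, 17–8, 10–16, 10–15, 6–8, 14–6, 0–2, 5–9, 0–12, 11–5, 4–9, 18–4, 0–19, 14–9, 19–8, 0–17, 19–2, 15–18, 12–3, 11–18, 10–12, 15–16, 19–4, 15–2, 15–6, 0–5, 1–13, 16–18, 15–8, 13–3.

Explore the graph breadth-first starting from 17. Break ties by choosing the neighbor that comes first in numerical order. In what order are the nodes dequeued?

17 0 8 2 5 7 12 16 19 6 15 10 1 3 9 11 18 14 4 13

Visit 17; enqueue 0, 8 → queue [0, 8]
Visit 0; enqueue 2, 5, 7, 12, 16, 19 → queue [8, 2, 5, 7, 12, 16, 19]
Visit 8; enqueue 6, 15 → queue [2, 5, 7, 12, 16, 19, 6, 15]
Visit 2; enqueue 10 → queue [5, 7, 12, 16, 19, 6, 15, 10]
Visit 5; enqueue 1, 3, 9, 11 → queue [7, 12, 16, 19, 6, 15, 10, 1, 3, 9, 11]
Visit 7 → queue [12, 16, 19, 6, 15, 10, 1, 3, 9, 11]
Visit 12; enqueue 18 → queue [16, 19, 6, 15, 10, 1, 3, 9, 11, 18]
Visit 16; enqueue 14 → queue [19, 6, 15, 10, 1, 3, 9, 11, 18, 14]
Visit 19; enqueue 4 → queue [6, 15, 10, 1, 3, 9, 11, 18, 14, 4]
Visit 6 → queue [15, 10, 1, 3, 9, 11, 18, 14, 4]
Visit 15 → queue [10, 1, 3, 9, 11, 18, 14, 4]
Visit 10; enqueue 13 → queue [1, 3, 9, 11, 18, 14, 4, 13]
Visit 1 → queue [3, 9, 11, 18, 14, 4, 13]
Visit 3 → queue [9, 11, 18, 14, 4, 13]
Visit 9 → queue [11, 18, 14, 4, 13]
Visit 11 → queue [18, 14, 4, 13]
Visit 18 → queue [14, 4, 13]
Visit 14 → queue [4, 13]
Visit 4 → queue [13]
Visit 13 → queue []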